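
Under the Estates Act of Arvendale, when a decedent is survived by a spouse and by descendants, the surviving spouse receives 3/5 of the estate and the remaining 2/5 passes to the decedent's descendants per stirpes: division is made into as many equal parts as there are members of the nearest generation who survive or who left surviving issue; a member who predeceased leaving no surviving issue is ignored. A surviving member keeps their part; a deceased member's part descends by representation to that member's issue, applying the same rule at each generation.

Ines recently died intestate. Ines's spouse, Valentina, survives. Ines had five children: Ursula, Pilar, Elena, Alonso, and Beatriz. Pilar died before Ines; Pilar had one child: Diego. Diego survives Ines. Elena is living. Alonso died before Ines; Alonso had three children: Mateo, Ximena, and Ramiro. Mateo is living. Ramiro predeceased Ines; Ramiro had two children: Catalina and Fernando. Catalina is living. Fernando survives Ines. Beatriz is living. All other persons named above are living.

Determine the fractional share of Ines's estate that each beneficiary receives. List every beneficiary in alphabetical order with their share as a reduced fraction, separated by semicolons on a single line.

Valentina, as surviving spouse, takes 3/5.
The remaining 2/5 passes to Ines's descendants per stirpes.
The 2/5 is divided into 5 equal shares of 2/25 among Ursula, Pilar, Elena, Alonso, Beatriz.
Ursula is living and takes 2/25.
Pilar predeceased; the 2/25 allotted to Pilar's branch passes to Pilar's issue by representation.
Diego is the sole taker at this level and receives the full 2/25.
Elena is living and takes 2/25.
Alonso predeceased; the 2/25 allotted to Alonso's branch passes to Alonso's issue by representation.
The 2/25 is divided into 3 equal shares of 2/75 among Mateo, Ximena, Ramiro.
Mateo is living and takes 2/75.
Ximena is living and takes 2/75.
Ramiro predeceased; the 2/75 allotted to Ramiro's branch passes to Ramiro's issue by representation.
The 2/75 is divided into 2 equal shares of 1/75 among Catalina, Fernando.
Catalina is living and takes 1/75.
Fernando is living and takes 1/75.
Beatriz is living and takes 2/25.

Beatriz 2/25; Catalina 1/75; Diego 2/25; Elena 2/25; Fernando 1/75; Mateo 2/75; Ursula 2/25; Valentina 3/5; Ximena 2/75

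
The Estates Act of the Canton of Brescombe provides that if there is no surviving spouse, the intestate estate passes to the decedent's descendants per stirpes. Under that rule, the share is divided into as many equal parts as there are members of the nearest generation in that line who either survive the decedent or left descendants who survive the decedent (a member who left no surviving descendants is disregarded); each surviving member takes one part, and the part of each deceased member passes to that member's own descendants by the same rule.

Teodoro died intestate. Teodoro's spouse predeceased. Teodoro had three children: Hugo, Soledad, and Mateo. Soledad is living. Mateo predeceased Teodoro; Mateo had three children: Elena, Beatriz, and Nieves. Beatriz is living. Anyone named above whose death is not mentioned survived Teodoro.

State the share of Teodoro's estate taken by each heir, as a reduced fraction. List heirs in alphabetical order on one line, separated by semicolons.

Beatriz 1/9; Elena 1/9; Hugo 1/3; Nieves 1/9; Soledad 1/3

There is no surviving spouse, so the entire estate passes to Teodoro's descendants per stirpes.
The estate is divided into 3 equal shares of 1/3 among Hugo, Soledad, Mateo.
Hugo is living and takes 1/3.
Soledad is living and takes 1/3.
Mateo predeceased; the 1/3 allotted to Mateo's branch passes to Mateo's issue by representation.
The 1/3 is divided into 3 equal shares of 1/9 among Elena, Beatriz, Nieves.
Elena is living and takes 1/9.
Beatriz is living and takes 1/9.
Nieves is living and takes 1/9.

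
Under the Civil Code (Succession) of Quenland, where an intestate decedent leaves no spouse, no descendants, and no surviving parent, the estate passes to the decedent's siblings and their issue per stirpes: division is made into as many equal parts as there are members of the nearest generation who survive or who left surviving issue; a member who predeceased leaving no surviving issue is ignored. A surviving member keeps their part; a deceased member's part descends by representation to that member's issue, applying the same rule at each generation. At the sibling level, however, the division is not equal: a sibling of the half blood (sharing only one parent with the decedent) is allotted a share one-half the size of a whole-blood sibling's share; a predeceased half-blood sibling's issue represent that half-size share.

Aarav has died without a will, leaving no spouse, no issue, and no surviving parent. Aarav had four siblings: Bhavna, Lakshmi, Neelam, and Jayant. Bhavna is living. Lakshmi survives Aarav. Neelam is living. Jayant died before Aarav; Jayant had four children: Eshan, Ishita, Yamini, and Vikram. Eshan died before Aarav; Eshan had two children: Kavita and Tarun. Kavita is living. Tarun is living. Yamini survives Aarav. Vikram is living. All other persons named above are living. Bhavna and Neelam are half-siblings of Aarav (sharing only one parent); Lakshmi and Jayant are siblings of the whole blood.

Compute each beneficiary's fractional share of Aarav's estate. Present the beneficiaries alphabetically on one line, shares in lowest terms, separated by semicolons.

No spouse, descendants, or parent survives, so the estate passes to Aarav's siblings per stirpes.
Half-blood siblings count for one-half the weight of whole-blood siblings at the initial division.
Dividing 1 in proportion to weights (total weight 3): Bhavna (weight 1/2) → 1/6; Lakshmi (weight 1) → 1/3; Neelam (weight 1/2) → 1/6; Jayant (weight 1) → 1/3.
Bhavna is living and takes 1/6.
Lakshmi is living and takes 1/3.
Neelam is living and takes 1/6.
Jayant predeceased; the 1/3 allotted to Jayant's branch passes to Jayant's issue by representation.
The 1/3 is divided into 4 equal shares of 1/12 among Eshan, Ishita, Yamini, Vikram.
Eshan predeceased; the 1/12 allotted to Eshan's branch passes to Eshan's issue by representation.
The 1/12 is divided into 2 equal shares of 1/24 among Kavita, Tarun.
Kavita is living and takes 1/24.
Tarun is living and takes 1/24.
Ishita is living and takes 1/12.
Yamini is living and takes 1/12.
Vikram is living and takes 1/12.

Bhavna 1/6; Ishita 1/12; Kavita 1/24; Lakshmi 1/3; Neelam 1/6; Tarun 1/24; Vikram 1/12; Yamini 1/12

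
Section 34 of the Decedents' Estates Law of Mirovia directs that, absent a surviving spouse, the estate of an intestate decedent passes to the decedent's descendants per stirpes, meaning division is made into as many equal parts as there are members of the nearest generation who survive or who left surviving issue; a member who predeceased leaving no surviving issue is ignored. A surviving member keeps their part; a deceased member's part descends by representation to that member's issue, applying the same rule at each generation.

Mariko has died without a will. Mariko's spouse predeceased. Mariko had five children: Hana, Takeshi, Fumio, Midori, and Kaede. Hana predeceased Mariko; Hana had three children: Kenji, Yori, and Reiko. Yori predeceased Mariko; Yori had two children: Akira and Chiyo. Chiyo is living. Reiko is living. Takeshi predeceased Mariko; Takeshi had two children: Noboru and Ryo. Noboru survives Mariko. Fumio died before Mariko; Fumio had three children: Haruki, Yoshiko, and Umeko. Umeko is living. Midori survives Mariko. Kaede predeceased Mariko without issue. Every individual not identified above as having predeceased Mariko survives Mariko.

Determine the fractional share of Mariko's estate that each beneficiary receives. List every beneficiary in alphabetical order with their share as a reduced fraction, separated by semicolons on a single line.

There is no surviving spouse, so the entire estate passes to Mariko's descendants per stirpes.
Kaede left no surviving issue, so that branch lapses and is disregarded.
The estate is divided into 4 equal shares of 1/4 among Hana, Takeshi, Fumio, Midori.
Hana predeceased; the 1/4 allotted to Hana's branch passes to Hana's issue by representation.
The 1/4 is divided into 3 equal shares of 1/12 among Kenji, Yori, Reiko.
Kenji is living and takes 1/12.
Yori predeceased; the 1/12 allotted to Yori's branch passes to Yori's issue by representation.
The 1/12 is divided into 2 equal shares of 1/24 among Akira, Chiyo.
Akira is living and takes 1/24.
Chiyo is living and takes 1/24.
Reiko is living and takes 1/12.
Takeshi predeceased; the 1/4 allotted to Takeshi's branch passes to Takeshi's issue by representation.
The 1/4 is divided into 2 equal shares of 1/8 among Noboru, Ryo.
Noboru is living and takes 1/8.
Ryo is living and takes 1/8.
Fumio predeceased; the 1/4 allotted to Fumio's branch passes to Fumio's issue by representation.
The 1/4 is divided into 3 equal shares of 1/12 among Haruki, Yoshiko, Umeko.
Haruki is living and takes 1/12.
Yoshiko is living and takes 1/12.
Umeko is living and takes 1/12.
Midori is living and takes 1/4.

Akira 1/24; Chiyo 1/24; Haruki 1/12; Kenji 1/12; Midori 1/4; Noboru 1/8; Reiko 1/12; Ryo 1/8; Umeko 1/12; Yoshiko 1/12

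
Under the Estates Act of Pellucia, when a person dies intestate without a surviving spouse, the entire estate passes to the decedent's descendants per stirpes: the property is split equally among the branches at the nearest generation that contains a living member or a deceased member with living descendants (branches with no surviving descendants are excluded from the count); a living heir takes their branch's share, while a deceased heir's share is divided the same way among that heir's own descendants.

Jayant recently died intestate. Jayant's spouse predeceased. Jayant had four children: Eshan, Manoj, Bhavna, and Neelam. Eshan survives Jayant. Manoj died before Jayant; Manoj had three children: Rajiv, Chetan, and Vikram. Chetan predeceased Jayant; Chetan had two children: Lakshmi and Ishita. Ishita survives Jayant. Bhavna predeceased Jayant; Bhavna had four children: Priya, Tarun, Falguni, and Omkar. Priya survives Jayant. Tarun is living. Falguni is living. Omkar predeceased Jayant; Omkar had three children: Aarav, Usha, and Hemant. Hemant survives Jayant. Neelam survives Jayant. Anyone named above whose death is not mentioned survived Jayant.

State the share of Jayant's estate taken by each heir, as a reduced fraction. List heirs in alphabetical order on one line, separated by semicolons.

There is no surviving spouse, so the entire estate passes to Jayant's descendants per stirpes.
The estate is divided into 4 equal shares of 1/4 among Eshan, Manoj, Bhavna, Neelam.
Eshan is living and takes 1/4.
Manoj predeceased; the 1/4 allotted to Manoj's branch passes to Manoj's issue by representation.
The 1/4 is divided into 3 equal shares of 1/12 among Rajiv, Chetan, Vikram.
Rajiv is living and takes 1/12.
Chetan predeceased; the 1/12 allotted to Chetan's branch passes to Chetan's issue by representation.
The 1/12 is divided into 2 equal shares of 1/24 among Lakshmi, Ishita.
Lakshmi is living and takes 1/24.
Ishita is living and takes 1/24.
Vikram is living and takes 1/12.
Bhavna predeceased; the 1/4 allotted to Bhavna's branch passes to Bhavna's issue by representation.
The 1/4 is divided into 4 equal shares of 1/16 among Priya, Tarun, Falguni, Omkar.
Priya is living and takes 1/16.
Tarun is living and takes 1/16.
Falguni is living and takes 1/16.
Omkar predeceased; the 1/16 allotted to Omkar's branch passes to Omkar's issue by representation.
The 1/16 is divided into 3 equal shares of 1/48 among Aarav, Usha, Hemant.
Aarav is living and takes 1/48.
Usha is living and takes 1/48.
Hemant is living and takes 1/48.
Neelam is living and takes 1/4.

Aarav 1/48; Eshan 1/4; Falguni 1/16; Hemant 1/48; Ishita 1/24; Lakshmi 1/24; Neelam 1/4; Priya 1/16; Rajiv 1/12; Tarun 1/16; Usha 1/48; Vikram 1/12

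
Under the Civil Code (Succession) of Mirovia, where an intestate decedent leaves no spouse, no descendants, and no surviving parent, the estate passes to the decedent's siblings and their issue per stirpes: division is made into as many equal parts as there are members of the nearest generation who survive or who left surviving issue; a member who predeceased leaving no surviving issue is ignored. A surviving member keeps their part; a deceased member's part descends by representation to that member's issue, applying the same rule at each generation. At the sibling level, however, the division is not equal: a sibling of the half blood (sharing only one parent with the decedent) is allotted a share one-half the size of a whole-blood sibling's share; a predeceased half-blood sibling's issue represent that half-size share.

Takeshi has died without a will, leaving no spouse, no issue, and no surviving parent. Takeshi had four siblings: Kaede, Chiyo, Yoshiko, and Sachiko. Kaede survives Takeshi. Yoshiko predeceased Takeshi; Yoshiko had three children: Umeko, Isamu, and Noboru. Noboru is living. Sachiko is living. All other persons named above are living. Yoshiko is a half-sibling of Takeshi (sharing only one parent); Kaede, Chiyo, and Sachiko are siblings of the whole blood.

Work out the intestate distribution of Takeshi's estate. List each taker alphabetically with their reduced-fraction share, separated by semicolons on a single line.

No spouse, descendants, or parent survives, so the estate passes to Takeshi's siblings per stirpes.
Half-blood siblings count for one-half the weight of whole-blood siblings at the initial division.
Dividing 1 in proportion to weights (total weight 7/2): Kaede (weight 1) → 2/7; Chiyo (weight 1) → 2/7; Yoshiko (weight 1/2) → 1/7; Sachiko (weight 1) → 2/7.
Kaede is living and takes 2/7.
Chiyo is living and takes 2/7.
Yoshiko predeceased; the 1/7 allotted to Yoshiko's branch passes to Yoshiko's issue by representation.
The 1/7 is divided into 3 equal shares of 1/21 among Umeko, Isamu, Noboru.
Umeko is living and takes 1/21.
Isamu is living and takes 1/21.
Noboru is living and takes 1/21.
Sachiko is living and takes 2/7.

Chiyo 2/7; Isamu 1/21; Kaede 2/7; Noboru 1/21; Sachiko 2/7; Umeko 1/21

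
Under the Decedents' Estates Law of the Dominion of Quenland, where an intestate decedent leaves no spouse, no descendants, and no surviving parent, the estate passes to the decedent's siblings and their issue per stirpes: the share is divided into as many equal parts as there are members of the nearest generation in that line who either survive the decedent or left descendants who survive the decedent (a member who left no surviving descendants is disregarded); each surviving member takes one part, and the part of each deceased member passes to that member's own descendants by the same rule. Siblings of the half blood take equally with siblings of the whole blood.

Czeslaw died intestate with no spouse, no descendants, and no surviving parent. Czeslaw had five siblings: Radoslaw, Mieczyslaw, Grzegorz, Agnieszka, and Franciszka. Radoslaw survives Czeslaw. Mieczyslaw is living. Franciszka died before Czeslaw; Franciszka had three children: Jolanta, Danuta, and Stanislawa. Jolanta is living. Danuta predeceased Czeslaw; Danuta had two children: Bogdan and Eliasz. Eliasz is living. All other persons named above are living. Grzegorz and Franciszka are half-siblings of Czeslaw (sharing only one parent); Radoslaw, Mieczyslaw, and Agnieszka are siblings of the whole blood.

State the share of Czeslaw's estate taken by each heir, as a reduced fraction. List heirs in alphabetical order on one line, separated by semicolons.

Agnieszka 1/5; Bogdan 1/30; Eliasz 1/30; Grzegorz 1/5; Jolanta 1/15; Mieczyslaw 1/5; Radoslaw 1/5; Stanislawa 1/15

No spouse, descendants, or parent survives, so the estate passes to Czeslaw's siblings per stirpes.
Half-blood and whole-blood siblings take equally under the stated rule.
The estate is divided into 5 equal shares of 1/5 among Radoslaw, Mieczyslaw, Grzegorz, Agnieszka, Franciszka.
Radoslaw is living and takes 1/5.
Mieczyslaw is living and takes 1/5.
Grzegorz is living and takes 1/5.
Agnieszka is living and takes 1/5.
Franciszka predeceased; the 1/5 allotted to Franciszka's branch passes to Franciszka's issue by representation.
The 1/5 is divided into 3 equal shares of 1/15 among Jolanta, Danuta, Stanislawa.
Jolanta is living and takes 1/15.
Danuta predeceased; the 1/15 allotted to Danuta's branch passes to Danuta's issue by representation.
The 1/15 is divided into 2 equal shares of 1/30 among Bogdan, Eliasz.
Bogdan is living and takes 1/30.
Eliasz is living and takes 1/30.
Stanislawa is living and takes 1/15.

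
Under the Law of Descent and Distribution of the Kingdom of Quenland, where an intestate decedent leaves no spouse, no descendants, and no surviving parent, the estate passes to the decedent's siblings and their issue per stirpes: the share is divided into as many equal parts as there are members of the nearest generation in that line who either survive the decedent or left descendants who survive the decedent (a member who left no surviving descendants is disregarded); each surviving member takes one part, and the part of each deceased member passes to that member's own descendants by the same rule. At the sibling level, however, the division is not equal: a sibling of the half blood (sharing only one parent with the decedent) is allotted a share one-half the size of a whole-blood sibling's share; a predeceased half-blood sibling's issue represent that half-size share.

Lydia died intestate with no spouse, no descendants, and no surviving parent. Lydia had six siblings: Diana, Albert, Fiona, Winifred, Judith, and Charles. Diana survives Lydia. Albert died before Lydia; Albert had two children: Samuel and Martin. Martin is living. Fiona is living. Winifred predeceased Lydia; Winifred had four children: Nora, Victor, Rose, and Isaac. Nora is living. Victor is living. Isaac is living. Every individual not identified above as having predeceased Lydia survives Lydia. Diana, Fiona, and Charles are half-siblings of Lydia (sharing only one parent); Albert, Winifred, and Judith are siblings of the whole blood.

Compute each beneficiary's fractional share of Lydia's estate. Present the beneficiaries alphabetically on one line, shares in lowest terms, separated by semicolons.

No spouse, descendants, or parent survives, so the estate passes to Lydia's siblings per stirpes.
Half-blood siblings count for one-half the weight of whole-blood siblings at the initial division.
Dividing 1 in proportion to weights (total weight 9/2): Diana (weight 1/2) → 1/9; Albert (weight 1) → 2/9; Fiona (weight 1/2) → 1/9; Winifred (weight 1) → 2/9; Judith (weight 1) → 2/9; Charles (weight 1/2) → 1/9.
Diana is living and takes 1/9.
Albert predeceased; the 2/9 allotted to Albert's branch passes to Albert's issue by representation.
The 2/9 is divided into 2 equal shares of 1/9 among Samuel, Martin.
Samuel is living and takes 1/9.
Martin is living and takes 1/9.
Fiona is living and takes 1/9.
Winifred predeceased; the 2/9 allotted to Winifred's branch passes to Winifred's issue by representation.
The 2/9 is divided into 4 equal shares of 1/18 among Nora, Victor, Rose, Isaac.
Nora is living and takes 1/18.
Victor is living and takes 1/18.
Rose is living and takes 1/18.
Isaac is living and takes 1/18.
Judith is living and takes 2/9.
Charles is living and takes 1/9.

Charles 1/9; Diana 1/9; Fiona 1/9; Isaac 1/18; Judith 2/9; Martin 1/9; Nora 1/18; Rose 1/18; Samuel 1/9; Victor 1/18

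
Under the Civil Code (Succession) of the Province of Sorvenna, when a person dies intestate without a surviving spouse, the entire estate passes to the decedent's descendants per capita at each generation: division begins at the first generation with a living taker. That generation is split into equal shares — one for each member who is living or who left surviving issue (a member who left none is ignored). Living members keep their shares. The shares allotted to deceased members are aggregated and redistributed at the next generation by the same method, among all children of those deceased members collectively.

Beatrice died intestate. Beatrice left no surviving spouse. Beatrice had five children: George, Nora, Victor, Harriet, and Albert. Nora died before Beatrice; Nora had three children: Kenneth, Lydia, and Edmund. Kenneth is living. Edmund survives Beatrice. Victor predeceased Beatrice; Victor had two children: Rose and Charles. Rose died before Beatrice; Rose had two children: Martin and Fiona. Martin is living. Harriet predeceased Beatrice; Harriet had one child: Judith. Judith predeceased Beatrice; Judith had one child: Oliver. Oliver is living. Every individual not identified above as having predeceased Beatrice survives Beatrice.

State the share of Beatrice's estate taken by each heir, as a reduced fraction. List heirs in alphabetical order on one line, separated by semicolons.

There is no surviving spouse, so the entire estate passes to Beatrice's descendants per capita at each generation.
At generation 1 (George, Nora, Victor, Harriet, Albert) there are 5 shares of (1)/5 = 1/5 each.
Living: George and Albert — each takes 1/5.
Deceased: Nora, Victor, and Harriet. Their combined 3/5 is pooled and carried to generation 2.
At generation 2 (Kenneth, Lydia, Edmund, Rose, Charles, Judith) there are 6 shares of (3/5)/6 = 1/10 each.
Living: Kenneth, Lydia, Edmund, and Charles — each takes 1/10.
Deceased: Rose and Judith. Their combined 1/5 is pooled and carried to generation 3.
At generation 3 (Martin, Fiona, Oliver) there are 3 shares of (1/5)/3 = 1/15 each.
Living: Martin, Fiona, and Oliver — each takes 1/15.

Albert 1/5; Charles 1/10; Edmund 1/10; Fiona 1/15; George 1/5; Kenneth 1/10; Lydia 1/10; Martin 1/15; Oliver 1/15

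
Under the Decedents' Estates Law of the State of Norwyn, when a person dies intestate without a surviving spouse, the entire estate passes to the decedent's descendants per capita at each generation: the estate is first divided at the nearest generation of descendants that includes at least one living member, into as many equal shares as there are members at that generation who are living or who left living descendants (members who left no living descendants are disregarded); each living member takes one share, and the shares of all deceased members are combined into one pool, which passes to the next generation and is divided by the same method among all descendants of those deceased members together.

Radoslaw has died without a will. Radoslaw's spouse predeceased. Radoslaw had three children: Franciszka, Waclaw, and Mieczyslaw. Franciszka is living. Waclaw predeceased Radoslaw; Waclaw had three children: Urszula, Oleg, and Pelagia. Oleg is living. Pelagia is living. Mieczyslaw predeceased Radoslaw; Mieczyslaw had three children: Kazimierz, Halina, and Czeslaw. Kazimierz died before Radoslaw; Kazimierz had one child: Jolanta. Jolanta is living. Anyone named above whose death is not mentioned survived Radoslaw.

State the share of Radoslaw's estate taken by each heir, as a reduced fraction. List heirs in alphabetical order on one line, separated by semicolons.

There is no surviving spouse, so the entire estate passes to Radoslaw's descendants per capita at each generation.
At generation 1 (Franciszka, Waclaw, Mieczyslaw) there are 3 shares of (1)/3 = 1/3 each.
Living: Franciszka — each takes 1/3.
Deceased: Waclaw and Mieczyslaw. Their combined 2/3 is pooled and carried to generation 2.
At generation 2 (Urszula, Oleg, Pelagia, Kazimierz, Halina, Czeslaw) there are 6 shares of (2/3)/6 = 1/9 each.
Living: Urszula, Oleg, Pelagia, Halina, and Czeslaw — each takes 1/9.
Deceased: Kazimierz. That 1/9 share is carried to generation 3.
At generation 3 (Jolanta) there are 1 shares of (1/9)/1 = 1/9 each.
Living: Jolanta — each takes 1/9.

Czeslaw 1/9; Franciszka 1/3; Halina 1/9; Jolanta 1/9; Oleg 1/9; Pelagia 1/9; Urszula 1/9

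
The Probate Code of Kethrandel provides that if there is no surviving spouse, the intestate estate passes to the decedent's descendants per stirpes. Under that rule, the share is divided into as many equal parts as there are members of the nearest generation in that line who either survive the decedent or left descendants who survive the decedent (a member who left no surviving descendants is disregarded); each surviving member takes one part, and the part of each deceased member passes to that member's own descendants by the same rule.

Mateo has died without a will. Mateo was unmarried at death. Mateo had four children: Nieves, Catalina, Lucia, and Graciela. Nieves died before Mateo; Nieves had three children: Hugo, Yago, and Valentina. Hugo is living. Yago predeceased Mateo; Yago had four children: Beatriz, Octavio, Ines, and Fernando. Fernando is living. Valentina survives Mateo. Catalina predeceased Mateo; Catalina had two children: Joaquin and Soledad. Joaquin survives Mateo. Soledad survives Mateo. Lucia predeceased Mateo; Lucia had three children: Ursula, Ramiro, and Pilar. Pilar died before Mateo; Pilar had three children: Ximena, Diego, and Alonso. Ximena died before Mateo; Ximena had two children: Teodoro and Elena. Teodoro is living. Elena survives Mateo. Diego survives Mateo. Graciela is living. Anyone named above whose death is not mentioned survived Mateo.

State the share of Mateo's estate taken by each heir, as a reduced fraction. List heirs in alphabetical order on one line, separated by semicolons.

There is no surviving spouse, so the entire estate passes to Mateo's descendants per stirpes.
The estate is divided into 4 equal shares of 1/4 among Nieves, Catalina, Lucia, Graciela.
Nieves predeceased; the 1/4 allotted to Nieves's branch passes to Nieves's issue by representation.
The 1/4 is divided into 3 equal shares of 1/12 among Hugo, Yago, Valentina.
Hugo is living and takes 1/12.
Yago predeceased; the 1/12 allotted to Yago's branch passes to Yago's issue by representation.
The 1/12 is divided into 4 equal shares of 1/48 among Beatriz, Octavio, Ines, Fernando.
Beatriz is living and takes 1/48.
Octavio is living and takes 1/48.
Ines is living and takes 1/48.
Fernando is living and takes 1/48.
Valentina is living and takes 1/12.
Catalina predeceased; the 1/4 allotted to Catalina's branch passes to Catalina's issue by representation.
The 1/4 is divided into 2 equal shares of 1/8 among Joaquin, Soledad.
Joaquin is living and takes 1/8.
Soledad is living and takes 1/8.
Lucia predeceased; the 1/4 allotted to Lucia's branch passes to Lucia's issue by representation.
The 1/4 is divided into 3 equal shares of 1/12 among Ursula, Ramiro, Pilar.
Ursula is living and takes 1/12.
Ramiro is living and takes 1/12.
Pilar predeceased; the 1/12 allotted to Pilar's branch passes to Pilar's issue by representation.
The 1/12 is divided into 3 equal shares of 1/36 among Ximena, Diego, Alonso.
Ximena predeceased; the 1/36 allotted to Ximena's branch passes to Ximena's issue by representation.
The 1/36 is divided into 2 equal shares of 1/72 among Teodoro, Elena.
Teodoro is living and takes 1/72.
Elena is living and takes 1/72.
Diego is living and takes 1/36.
Alonso is living and takes 1/36.
Graciela is living and takes 1/4.

Alonso 1/36; Beatriz 1/48; Diego 1/36; Elena 1/72; Fernando 1/48; Graciela 1/4; Hugo 1/12; Ines 1/48; Joaquin 1/8; Octavio 1/48; Ramiro 1/12; Soledad 1/8; Teodoro 1/72; Ursula 1/12; Valentina 1/12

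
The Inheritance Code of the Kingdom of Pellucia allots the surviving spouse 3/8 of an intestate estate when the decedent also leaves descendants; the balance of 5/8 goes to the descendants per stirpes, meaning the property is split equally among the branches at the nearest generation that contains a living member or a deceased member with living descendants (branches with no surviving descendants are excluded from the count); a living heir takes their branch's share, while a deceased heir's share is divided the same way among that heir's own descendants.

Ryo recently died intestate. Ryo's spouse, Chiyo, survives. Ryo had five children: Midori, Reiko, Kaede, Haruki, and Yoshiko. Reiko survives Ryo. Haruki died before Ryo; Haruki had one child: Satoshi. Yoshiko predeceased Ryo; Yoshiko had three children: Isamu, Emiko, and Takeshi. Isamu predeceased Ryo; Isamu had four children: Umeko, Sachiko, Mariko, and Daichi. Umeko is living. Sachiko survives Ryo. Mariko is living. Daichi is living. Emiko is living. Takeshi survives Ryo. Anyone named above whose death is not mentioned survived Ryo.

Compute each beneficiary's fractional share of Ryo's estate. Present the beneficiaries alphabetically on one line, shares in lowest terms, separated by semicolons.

Chiyo 3/8; Daichi 1/96; Emiko 1/24; Kaede 1/8; Mariko 1/96; Midori 1/8; Reiko 1/8; Sachiko 1/96; Satoshi 1/8; Takeshi 1/24; Umeko 1/96

Chiyo, as surviving spouse, takes 3/8.
The remaining 5/8 passes to Ryo's descendants per stirpes.
The 5/8 is divided into 5 equal shares of 1/8 among Midori, Reiko, Kaede, Haruki, Yoshiko.
Midori is living and takes 1/8.
Reiko is living and takes 1/8.
Kaede is living and takes 1/8.
Haruki predeceased; the 1/8 allotted to Haruki's branch passes to Haruki's issue by representation.
Satoshi is the sole taker at this level and receives the full 1/8.
Yoshiko predeceased; the 1/8 allotted to Yoshiko's branch passes to Yoshiko's issue by representation.
The 1/8 is divided into 3 equal shares of 1/24 among Isamu, Emiko, Takeshi.
Isamu predeceased; the 1/24 allotted to Isamu's branch passes to Isamu's issue by representation.
The 1/24 is divided into 4 equal shares of 1/96 among Umeko, Sachiko, Mariko, Daichi.
Umeko is living and takes 1/96.
Sachiko is living and takes 1/96.
Mariko is living and takes 1/96.
Daichi is living and takes 1/96.
Emiko is living and takes 1/24.
Takeshi is living and takes 1/24.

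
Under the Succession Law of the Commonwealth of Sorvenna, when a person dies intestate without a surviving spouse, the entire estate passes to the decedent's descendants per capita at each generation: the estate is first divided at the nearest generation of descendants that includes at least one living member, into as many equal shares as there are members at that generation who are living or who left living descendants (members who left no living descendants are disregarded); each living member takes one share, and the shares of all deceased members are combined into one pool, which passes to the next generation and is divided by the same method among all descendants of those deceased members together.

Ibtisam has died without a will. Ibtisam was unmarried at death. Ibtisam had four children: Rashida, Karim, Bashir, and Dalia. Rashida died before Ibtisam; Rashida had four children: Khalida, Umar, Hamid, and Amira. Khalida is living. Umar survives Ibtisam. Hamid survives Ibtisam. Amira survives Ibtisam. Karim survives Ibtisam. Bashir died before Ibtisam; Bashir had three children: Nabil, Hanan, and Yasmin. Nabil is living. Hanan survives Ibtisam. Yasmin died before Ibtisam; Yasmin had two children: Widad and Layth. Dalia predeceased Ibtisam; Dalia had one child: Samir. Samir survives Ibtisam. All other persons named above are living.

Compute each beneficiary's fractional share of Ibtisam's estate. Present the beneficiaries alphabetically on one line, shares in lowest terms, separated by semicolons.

Amira 3/32; Hamid 3/32; Hanan 3/32; Karim 1/4; Khalida 3/32; Layth 3/64; Nabil 3/32; Samir 3/32; Umar 3/32; Widad 3/64

There is no surviving spouse, so the entire estate passes to Ibtisam's descendants per capita at each generation.
At generation 1 (Rashida, Karim, Bashir, Dalia) there are 4 shares of (1)/4 = 1/4 each.
Living: Karim — each takes 1/4.
Deceased: Rashida, Bashir, and Dalia. Their combined 3/4 is pooled and carried to generation 2.
At generation 2 (Khalida, Umar, Hamid, Amira, Nabil, Hanan, Yasmin, Samir) there are 8 shares of (3/4)/8 = 3/32 each.
Living: Khalida, Umar, Hamid, Amira, Nabil, Hanan, and Samir — each takes 3/32.
Deceased: Yasmin. That 3/32 share is carried to generation 3.
At generation 3 (Widad, Layth) there are 2 shares of (3/32)/2 = 3/64 each.
Living: Widad and Layth — each takes 3/64.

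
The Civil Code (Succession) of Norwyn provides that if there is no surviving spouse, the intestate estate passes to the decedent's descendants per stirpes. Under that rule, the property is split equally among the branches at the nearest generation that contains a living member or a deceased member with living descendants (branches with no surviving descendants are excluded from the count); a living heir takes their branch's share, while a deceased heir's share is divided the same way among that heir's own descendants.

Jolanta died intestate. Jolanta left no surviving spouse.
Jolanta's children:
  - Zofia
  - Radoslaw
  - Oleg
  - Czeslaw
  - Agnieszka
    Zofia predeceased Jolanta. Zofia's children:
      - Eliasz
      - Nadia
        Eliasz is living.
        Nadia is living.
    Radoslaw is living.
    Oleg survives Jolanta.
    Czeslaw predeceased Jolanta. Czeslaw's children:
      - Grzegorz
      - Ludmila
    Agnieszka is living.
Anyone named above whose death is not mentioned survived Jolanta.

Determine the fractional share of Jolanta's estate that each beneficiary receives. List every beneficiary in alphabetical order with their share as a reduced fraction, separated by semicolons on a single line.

Agnieszka 1/5; Eliasz 1/10; Grzegorz 1/10; Ludmila 1/10; Nadia 1/10; Oleg 1/5; Radoslaw 1/5

There is no surviving spouse, so the entire estate passes to Jolanta's descendants per stirpes.
The estate is divided into 5 equal shares of 1/5 among Zofia, Radoslaw, Oleg, Czeslaw, Agnieszka.
Zofia predeceased; the 1/5 allotted to Zofia's branch passes to Zofia's issue by representation.
The 1/5 is divided into 2 equal shares of 1/10 among Eliasz, Nadia.
Eliasz is living and takes 1/10.
Nadia is living and takes 1/10.
Radoslaw is living and takes 1/5.
Oleg is living and takes 1/5.
Czeslaw predeceased; the 1/5 allotted to Czeslaw's branch passes to Czeslaw's issue by representation.
The 1/5 is divided into 2 equal shares of 1/10 among Grzegorz, Ludmila.
Grzegorz is living and takes 1/10.
Ludmila is living and takes 1/10.
Agnieszka is living and takes 1/5.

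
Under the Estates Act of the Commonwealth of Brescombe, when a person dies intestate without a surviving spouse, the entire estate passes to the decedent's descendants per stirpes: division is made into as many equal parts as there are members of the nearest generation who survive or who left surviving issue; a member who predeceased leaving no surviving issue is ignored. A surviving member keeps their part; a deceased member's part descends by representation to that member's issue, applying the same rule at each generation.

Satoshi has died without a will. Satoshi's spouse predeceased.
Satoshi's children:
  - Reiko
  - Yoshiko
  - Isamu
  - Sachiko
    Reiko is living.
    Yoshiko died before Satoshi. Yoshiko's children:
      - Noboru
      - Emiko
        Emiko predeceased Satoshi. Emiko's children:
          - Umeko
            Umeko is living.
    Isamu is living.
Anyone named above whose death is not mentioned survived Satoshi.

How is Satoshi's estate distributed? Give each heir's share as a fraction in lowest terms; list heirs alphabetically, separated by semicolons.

There is no surviving spouse, so the entire estate passes to Satoshi's descendants per stirpes.
The estate is divided into 4 equal shares of 1/4 among Reiko, Yoshiko, Isamu, Sachiko.
Reiko is living and takes 1/4.
Yoshiko predeceased; the 1/4 allotted to Yoshiko's branch passes to Yoshiko's issue by representation.
The 1/4 is divided into 2 equal shares of 1/8 among Noboru, Emiko.
Noboru is living and takes 1/8.
Emiko predeceased; the 1/8 allotted to Emiko's branch passes to Emiko's issue by representation.
Umeko is the sole taker at this level and receives the full 1/8.
Isamu is living and takes 1/4.
Sachiko is living and takes 1/4.

Isamu 1/4; Noboru 1/8; Reiko 1/4; Sachiko 1/4; Umeko 1/8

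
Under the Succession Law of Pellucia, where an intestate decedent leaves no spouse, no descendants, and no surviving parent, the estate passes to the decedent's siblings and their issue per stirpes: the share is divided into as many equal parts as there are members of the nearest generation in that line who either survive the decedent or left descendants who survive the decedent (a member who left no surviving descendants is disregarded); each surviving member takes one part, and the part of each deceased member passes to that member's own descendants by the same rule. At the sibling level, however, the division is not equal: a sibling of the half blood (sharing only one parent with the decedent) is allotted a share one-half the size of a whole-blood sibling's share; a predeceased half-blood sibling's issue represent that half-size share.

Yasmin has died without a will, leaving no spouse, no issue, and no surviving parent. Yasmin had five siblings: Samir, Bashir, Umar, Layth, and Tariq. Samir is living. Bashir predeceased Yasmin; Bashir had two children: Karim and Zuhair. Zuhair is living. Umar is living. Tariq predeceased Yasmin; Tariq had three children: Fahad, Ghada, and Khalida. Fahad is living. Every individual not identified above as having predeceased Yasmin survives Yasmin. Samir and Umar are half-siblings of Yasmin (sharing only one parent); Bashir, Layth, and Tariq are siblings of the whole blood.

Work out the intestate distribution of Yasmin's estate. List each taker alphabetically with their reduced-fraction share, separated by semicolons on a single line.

No spouse, descendants, or parent survives, so the estate passes to Yasmin's siblings per stirpes.
Half-blood siblings count for one-half the weight of whole-blood siblings at the initial division.
Dividing 1 in proportion to weights (total weight 4): Samir (weight 1/2) → 1/8; Bashir (weight 1) → 1/4; Umar (weight 1/2) → 1/8; Layth (weight 1) → 1/4; Tariq (weight 1) → 1/4.
Samir is living and takes 1/8.
Bashir predeceased; the 1/4 allotted to Bashir's branch passes to Bashir's issue by representation.
The 1/4 is divided into 2 equal shares of 1/8 among Karim, Zuhair.
Karim is living and takes 1/8.
Zuhair is living and takes 1/8.
Umar is living and takes 1/8.
Layth is living and takes 1/4.
Tariq predeceased; the 1/4 allotted to Tariq's branch passes to Tariq's issue by representation.
The 1/4 is divided into 3 equal shares of 1/12 among Fahad, Ghada, Khalida.
Fahad is living and takes 1/12.
Ghada is living and takes 1/12.
Khalida is living and takes 1/12.

Fahad 1/12; Ghada 1/12; Karim 1/8; Khalida 1/12; Layth 1/4; Samir 1/8; Umar 1/8; Zuhair 1/8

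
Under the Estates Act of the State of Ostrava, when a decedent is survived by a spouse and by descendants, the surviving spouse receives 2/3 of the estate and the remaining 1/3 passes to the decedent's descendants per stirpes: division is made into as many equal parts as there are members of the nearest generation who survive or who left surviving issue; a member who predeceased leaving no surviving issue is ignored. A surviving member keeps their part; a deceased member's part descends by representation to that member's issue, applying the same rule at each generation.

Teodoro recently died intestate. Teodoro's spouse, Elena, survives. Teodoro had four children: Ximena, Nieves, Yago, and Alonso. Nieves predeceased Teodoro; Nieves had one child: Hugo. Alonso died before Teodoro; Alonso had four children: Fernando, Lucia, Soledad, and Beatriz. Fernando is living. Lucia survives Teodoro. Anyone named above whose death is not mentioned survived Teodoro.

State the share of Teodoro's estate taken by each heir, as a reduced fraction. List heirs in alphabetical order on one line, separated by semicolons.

Beatriz 1/48; Elena 2/3; Fernando 1/48; Hugo 1/12; Lucia 1/48; Soledad 1/48; Ximena 1/12; Yago 1/12

Elena, as surviving spouse, takes 2/3.
The remaining 1/3 passes to Teodoro's descendants per stirpes.
The 1/3 is divided into 4 equal shares of 1/12 among Ximena, Nieves, Yago, Alonso.
Ximena is living and takes 1/12.
Nieves predeceased; the 1/12 allotted to Nieves's branch passes to Nieves's issue by representation.
Hugo is the sole taker at this level and receives the full 1/12.
Yago is living and takes 1/12.
Alonso predeceased; the 1/12 allotted to Alonso's branch passes to Alonso's issue by representation.
The 1/12 is divided into 4 equal shares of 1/48 among Fernando, Lucia, Soledad, Beatriz.
Fernando is living and takes 1/48.
Lucia is living and takes 1/48.
Soledad is living and takes 1/48.
Beatriz is living and takes 1/48.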